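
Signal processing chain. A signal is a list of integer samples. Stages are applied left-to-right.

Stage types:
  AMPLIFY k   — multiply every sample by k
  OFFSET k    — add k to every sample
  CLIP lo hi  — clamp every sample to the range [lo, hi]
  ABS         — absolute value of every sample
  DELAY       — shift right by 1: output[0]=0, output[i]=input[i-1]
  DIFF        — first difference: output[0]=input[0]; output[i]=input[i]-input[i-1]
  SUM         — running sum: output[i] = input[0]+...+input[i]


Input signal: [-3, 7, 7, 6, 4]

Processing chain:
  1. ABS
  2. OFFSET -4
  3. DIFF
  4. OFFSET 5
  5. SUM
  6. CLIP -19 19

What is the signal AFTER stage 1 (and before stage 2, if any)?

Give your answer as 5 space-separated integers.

Answer: 3 7 7 6 4

Derivation:
Input: [-3, 7, 7, 6, 4]
Stage 1 (ABS): |-3|=3, |7|=7, |7|=7, |6|=6, |4|=4 -> [3, 7, 7, 6, 4]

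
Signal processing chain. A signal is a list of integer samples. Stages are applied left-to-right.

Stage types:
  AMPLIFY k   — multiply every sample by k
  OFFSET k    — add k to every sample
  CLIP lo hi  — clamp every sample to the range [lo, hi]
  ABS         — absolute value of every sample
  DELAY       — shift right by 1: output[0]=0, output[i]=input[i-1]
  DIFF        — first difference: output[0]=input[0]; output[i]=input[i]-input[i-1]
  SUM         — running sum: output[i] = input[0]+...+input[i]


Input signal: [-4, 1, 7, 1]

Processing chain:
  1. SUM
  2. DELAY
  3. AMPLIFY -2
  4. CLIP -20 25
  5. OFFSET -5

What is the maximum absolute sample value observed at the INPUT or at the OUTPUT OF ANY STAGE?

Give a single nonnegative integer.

Input: [-4, 1, 7, 1] (max |s|=7)
Stage 1 (SUM): sum[0..0]=-4, sum[0..1]=-3, sum[0..2]=4, sum[0..3]=5 -> [-4, -3, 4, 5] (max |s|=5)
Stage 2 (DELAY): [0, -4, -3, 4] = [0, -4, -3, 4] -> [0, -4, -3, 4] (max |s|=4)
Stage 3 (AMPLIFY -2): 0*-2=0, -4*-2=8, -3*-2=6, 4*-2=-8 -> [0, 8, 6, -8] (max |s|=8)
Stage 4 (CLIP -20 25): clip(0,-20,25)=0, clip(8,-20,25)=8, clip(6,-20,25)=6, clip(-8,-20,25)=-8 -> [0, 8, 6, -8] (max |s|=8)
Stage 5 (OFFSET -5): 0+-5=-5, 8+-5=3, 6+-5=1, -8+-5=-13 -> [-5, 3, 1, -13] (max |s|=13)
Overall max amplitude: 13

Answer: 13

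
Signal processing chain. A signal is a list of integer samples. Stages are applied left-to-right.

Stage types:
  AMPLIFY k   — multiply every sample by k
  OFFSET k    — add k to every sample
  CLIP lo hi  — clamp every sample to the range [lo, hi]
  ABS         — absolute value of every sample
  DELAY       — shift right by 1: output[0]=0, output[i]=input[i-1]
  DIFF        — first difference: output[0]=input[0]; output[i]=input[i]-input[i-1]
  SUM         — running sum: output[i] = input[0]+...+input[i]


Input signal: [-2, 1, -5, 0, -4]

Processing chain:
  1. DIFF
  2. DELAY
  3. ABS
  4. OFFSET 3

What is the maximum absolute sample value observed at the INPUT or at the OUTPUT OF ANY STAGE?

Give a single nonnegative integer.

Input: [-2, 1, -5, 0, -4] (max |s|=5)
Stage 1 (DIFF): s[0]=-2, 1--2=3, -5-1=-6, 0--5=5, -4-0=-4 -> [-2, 3, -6, 5, -4] (max |s|=6)
Stage 2 (DELAY): [0, -2, 3, -6, 5] = [0, -2, 3, -6, 5] -> [0, -2, 3, -6, 5] (max |s|=6)
Stage 3 (ABS): |0|=0, |-2|=2, |3|=3, |-6|=6, |5|=5 -> [0, 2, 3, 6, 5] (max |s|=6)
Stage 4 (OFFSET 3): 0+3=3, 2+3=5, 3+3=6, 6+3=9, 5+3=8 -> [3, 5, 6, 9, 8] (max |s|=9)
Overall max amplitude: 9

Answer: 9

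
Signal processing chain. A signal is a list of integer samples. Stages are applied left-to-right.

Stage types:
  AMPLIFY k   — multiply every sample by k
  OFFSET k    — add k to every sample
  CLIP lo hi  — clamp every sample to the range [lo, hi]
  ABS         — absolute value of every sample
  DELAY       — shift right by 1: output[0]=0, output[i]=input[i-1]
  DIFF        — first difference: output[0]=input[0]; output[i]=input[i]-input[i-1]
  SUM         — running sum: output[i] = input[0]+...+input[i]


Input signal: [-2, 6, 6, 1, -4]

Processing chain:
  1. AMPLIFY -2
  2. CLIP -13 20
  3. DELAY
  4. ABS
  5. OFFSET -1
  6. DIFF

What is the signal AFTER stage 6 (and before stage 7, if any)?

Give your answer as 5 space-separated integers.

Input: [-2, 6, 6, 1, -4]
Stage 1 (AMPLIFY -2): -2*-2=4, 6*-2=-12, 6*-2=-12, 1*-2=-2, -4*-2=8 -> [4, -12, -12, -2, 8]
Stage 2 (CLIP -13 20): clip(4,-13,20)=4, clip(-12,-13,20)=-12, clip(-12,-13,20)=-12, clip(-2,-13,20)=-2, clip(8,-13,20)=8 -> [4, -12, -12, -2, 8]
Stage 3 (DELAY): [0, 4, -12, -12, -2] = [0, 4, -12, -12, -2] -> [0, 4, -12, -12, -2]
Stage 4 (ABS): |0|=0, |4|=4, |-12|=12, |-12|=12, |-2|=2 -> [0, 4, 12, 12, 2]
Stage 5 (OFFSET -1): 0+-1=-1, 4+-1=3, 12+-1=11, 12+-1=11, 2+-1=1 -> [-1, 3, 11, 11, 1]
Stage 6 (DIFF): s[0]=-1, 3--1=4, 11-3=8, 11-11=0, 1-11=-10 -> [-1, 4, 8, 0, -10]

Answer: -1 4 8 0 -10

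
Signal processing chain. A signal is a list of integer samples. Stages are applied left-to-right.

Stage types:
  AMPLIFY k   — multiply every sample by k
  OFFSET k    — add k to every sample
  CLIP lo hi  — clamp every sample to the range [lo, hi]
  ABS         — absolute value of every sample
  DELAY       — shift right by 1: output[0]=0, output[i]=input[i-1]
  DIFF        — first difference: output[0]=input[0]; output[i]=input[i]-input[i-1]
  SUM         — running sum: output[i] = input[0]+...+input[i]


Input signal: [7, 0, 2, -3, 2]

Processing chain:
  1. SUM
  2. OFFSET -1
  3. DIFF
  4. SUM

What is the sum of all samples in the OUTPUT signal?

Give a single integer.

Input: [7, 0, 2, -3, 2]
Stage 1 (SUM): sum[0..0]=7, sum[0..1]=7, sum[0..2]=9, sum[0..3]=6, sum[0..4]=8 -> [7, 7, 9, 6, 8]
Stage 2 (OFFSET -1): 7+-1=6, 7+-1=6, 9+-1=8, 6+-1=5, 8+-1=7 -> [6, 6, 8, 5, 7]
Stage 3 (DIFF): s[0]=6, 6-6=0, 8-6=2, 5-8=-3, 7-5=2 -> [6, 0, 2, -3, 2]
Stage 4 (SUM): sum[0..0]=6, sum[0..1]=6, sum[0..2]=8, sum[0..3]=5, sum[0..4]=7 -> [6, 6, 8, 5, 7]
Output sum: 32

Answer: 32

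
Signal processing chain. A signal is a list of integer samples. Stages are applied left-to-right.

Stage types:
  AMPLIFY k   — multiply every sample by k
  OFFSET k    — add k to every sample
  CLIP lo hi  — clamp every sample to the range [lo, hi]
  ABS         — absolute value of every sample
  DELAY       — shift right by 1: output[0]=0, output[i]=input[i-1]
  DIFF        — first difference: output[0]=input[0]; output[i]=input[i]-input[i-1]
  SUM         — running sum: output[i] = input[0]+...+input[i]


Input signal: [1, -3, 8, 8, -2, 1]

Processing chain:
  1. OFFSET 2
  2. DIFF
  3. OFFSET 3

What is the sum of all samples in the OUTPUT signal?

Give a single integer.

Input: [1, -3, 8, 8, -2, 1]
Stage 1 (OFFSET 2): 1+2=3, -3+2=-1, 8+2=10, 8+2=10, -2+2=0, 1+2=3 -> [3, -1, 10, 10, 0, 3]
Stage 2 (DIFF): s[0]=3, -1-3=-4, 10--1=11, 10-10=0, 0-10=-10, 3-0=3 -> [3, -4, 11, 0, -10, 3]
Stage 3 (OFFSET 3): 3+3=6, -4+3=-1, 11+3=14, 0+3=3, -10+3=-7, 3+3=6 -> [6, -1, 14, 3, -7, 6]
Output sum: 21

Answer: 21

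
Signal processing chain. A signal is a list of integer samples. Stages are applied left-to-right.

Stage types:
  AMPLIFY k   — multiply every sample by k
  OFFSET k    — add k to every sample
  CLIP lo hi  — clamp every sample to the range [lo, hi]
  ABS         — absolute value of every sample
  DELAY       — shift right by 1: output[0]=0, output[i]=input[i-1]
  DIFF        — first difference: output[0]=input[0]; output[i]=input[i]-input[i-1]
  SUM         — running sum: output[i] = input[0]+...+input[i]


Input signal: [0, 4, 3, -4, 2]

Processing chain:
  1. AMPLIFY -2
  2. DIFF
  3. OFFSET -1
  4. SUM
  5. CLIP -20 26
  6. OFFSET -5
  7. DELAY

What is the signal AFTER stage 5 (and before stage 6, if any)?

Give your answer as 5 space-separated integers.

Input: [0, 4, 3, -4, 2]
Stage 1 (AMPLIFY -2): 0*-2=0, 4*-2=-8, 3*-2=-6, -4*-2=8, 2*-2=-4 -> [0, -8, -6, 8, -4]
Stage 2 (DIFF): s[0]=0, -8-0=-8, -6--8=2, 8--6=14, -4-8=-12 -> [0, -8, 2, 14, -12]
Stage 3 (OFFSET -1): 0+-1=-1, -8+-1=-9, 2+-1=1, 14+-1=13, -12+-1=-13 -> [-1, -9, 1, 13, -13]
Stage 4 (SUM): sum[0..0]=-1, sum[0..1]=-10, sum[0..2]=-9, sum[0..3]=4, sum[0..4]=-9 -> [-1, -10, -9, 4, -9]
Stage 5 (CLIP -20 26): clip(-1,-20,26)=-1, clip(-10,-20,26)=-10, clip(-9,-20,26)=-9, clip(4,-20,26)=4, clip(-9,-20,26)=-9 -> [-1, -10, -9, 4, -9]

Answer: -1 -10 -9 4 -9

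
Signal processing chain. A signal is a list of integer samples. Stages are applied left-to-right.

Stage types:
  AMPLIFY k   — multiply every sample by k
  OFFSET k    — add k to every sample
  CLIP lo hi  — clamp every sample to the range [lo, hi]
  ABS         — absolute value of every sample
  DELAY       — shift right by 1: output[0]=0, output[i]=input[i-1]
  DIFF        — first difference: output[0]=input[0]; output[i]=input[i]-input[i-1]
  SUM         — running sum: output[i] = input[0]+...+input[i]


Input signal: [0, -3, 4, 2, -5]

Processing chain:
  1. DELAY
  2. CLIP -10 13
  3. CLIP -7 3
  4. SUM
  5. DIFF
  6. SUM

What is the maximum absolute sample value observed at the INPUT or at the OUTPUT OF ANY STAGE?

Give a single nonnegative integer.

Answer: 5

Derivation:
Input: [0, -3, 4, 2, -5] (max |s|=5)
Stage 1 (DELAY): [0, 0, -3, 4, 2] = [0, 0, -3, 4, 2] -> [0, 0, -3, 4, 2] (max |s|=4)
Stage 2 (CLIP -10 13): clip(0,-10,13)=0, clip(0,-10,13)=0, clip(-3,-10,13)=-3, clip(4,-10,13)=4, clip(2,-10,13)=2 -> [0, 0, -3, 4, 2] (max |s|=4)
Stage 3 (CLIP -7 3): clip(0,-7,3)=0, clip(0,-7,3)=0, clip(-3,-7,3)=-3, clip(4,-7,3)=3, clip(2,-7,3)=2 -> [0, 0, -3, 3, 2] (max |s|=3)
Stage 4 (SUM): sum[0..0]=0, sum[0..1]=0, sum[0..2]=-3, sum[0..3]=0, sum[0..4]=2 -> [0, 0, -3, 0, 2] (max |s|=3)
Stage 5 (DIFF): s[0]=0, 0-0=0, -3-0=-3, 0--3=3, 2-0=2 -> [0, 0, -3, 3, 2] (max |s|=3)
Stage 6 (SUM): sum[0..0]=0, sum[0..1]=0, sum[0..2]=-3, sum[0..3]=0, sum[0..4]=2 -> [0, 0, -3, 0, 2] (max |s|=3)
Overall max amplitude: 5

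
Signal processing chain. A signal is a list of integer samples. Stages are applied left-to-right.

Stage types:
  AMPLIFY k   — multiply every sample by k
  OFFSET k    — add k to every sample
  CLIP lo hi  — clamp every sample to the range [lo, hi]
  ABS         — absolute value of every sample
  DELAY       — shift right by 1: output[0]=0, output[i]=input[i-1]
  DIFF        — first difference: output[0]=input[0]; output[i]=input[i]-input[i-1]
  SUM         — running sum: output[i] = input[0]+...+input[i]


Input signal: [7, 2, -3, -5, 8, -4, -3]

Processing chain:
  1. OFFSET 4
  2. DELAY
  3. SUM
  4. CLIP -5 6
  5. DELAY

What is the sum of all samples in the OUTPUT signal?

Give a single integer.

Answer: 30

Derivation:
Input: [7, 2, -3, -5, 8, -4, -3]
Stage 1 (OFFSET 4): 7+4=11, 2+4=6, -3+4=1, -5+4=-1, 8+4=12, -4+4=0, -3+4=1 -> [11, 6, 1, -1, 12, 0, 1]
Stage 2 (DELAY): [0, 11, 6, 1, -1, 12, 0] = [0, 11, 6, 1, -1, 12, 0] -> [0, 11, 6, 1, -1, 12, 0]
Stage 3 (SUM): sum[0..0]=0, sum[0..1]=11, sum[0..2]=17, sum[0..3]=18, sum[0..4]=17, sum[0..5]=29, sum[0..6]=29 -> [0, 11, 17, 18, 17, 29, 29]
Stage 4 (CLIP -5 6): clip(0,-5,6)=0, clip(11,-5,6)=6, clip(17,-5,6)=6, clip(18,-5,6)=6, clip(17,-5,6)=6, clip(29,-5,6)=6, clip(29,-5,6)=6 -> [0, 6, 6, 6, 6, 6, 6]
Stage 5 (DELAY): [0, 0, 6, 6, 6, 6, 6] = [0, 0, 6, 6, 6, 6, 6] -> [0, 0, 6, 6, 6, 6, 6]
Output sum: 30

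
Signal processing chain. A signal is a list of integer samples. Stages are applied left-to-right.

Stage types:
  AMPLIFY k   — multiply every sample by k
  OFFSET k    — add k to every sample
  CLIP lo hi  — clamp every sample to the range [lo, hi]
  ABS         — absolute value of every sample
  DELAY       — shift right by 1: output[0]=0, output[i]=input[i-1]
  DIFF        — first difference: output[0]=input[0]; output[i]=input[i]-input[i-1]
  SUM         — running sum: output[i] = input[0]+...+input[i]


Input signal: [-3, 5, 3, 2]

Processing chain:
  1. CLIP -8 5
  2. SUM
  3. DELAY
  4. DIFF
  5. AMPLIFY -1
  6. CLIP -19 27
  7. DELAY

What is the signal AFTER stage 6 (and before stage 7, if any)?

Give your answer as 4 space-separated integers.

Input: [-3, 5, 3, 2]
Stage 1 (CLIP -8 5): clip(-3,-8,5)=-3, clip(5,-8,5)=5, clip(3,-8,5)=3, clip(2,-8,5)=2 -> [-3, 5, 3, 2]
Stage 2 (SUM): sum[0..0]=-3, sum[0..1]=2, sum[0..2]=5, sum[0..3]=7 -> [-3, 2, 5, 7]
Stage 3 (DELAY): [0, -3, 2, 5] = [0, -3, 2, 5] -> [0, -3, 2, 5]
Stage 4 (DIFF): s[0]=0, -3-0=-3, 2--3=5, 5-2=3 -> [0, -3, 5, 3]
Stage 5 (AMPLIFY -1): 0*-1=0, -3*-1=3, 5*-1=-5, 3*-1=-3 -> [0, 3, -5, -3]
Stage 6 (CLIP -19 27): clip(0,-19,27)=0, clip(3,-19,27)=3, clip(-5,-19,27)=-5, clip(-3,-19,27)=-3 -> [0, 3, -5, -3]

Answer: 0 3 -5 -3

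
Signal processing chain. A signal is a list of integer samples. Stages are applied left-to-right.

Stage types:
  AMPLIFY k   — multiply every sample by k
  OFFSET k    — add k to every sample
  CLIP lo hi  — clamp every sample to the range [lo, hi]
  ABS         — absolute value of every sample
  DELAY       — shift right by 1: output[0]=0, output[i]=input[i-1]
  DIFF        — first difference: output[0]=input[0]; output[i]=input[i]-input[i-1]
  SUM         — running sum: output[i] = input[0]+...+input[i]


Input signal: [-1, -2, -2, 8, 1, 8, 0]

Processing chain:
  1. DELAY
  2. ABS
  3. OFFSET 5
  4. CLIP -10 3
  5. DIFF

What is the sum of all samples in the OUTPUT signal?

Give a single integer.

Answer: 3

Derivation:
Input: [-1, -2, -2, 8, 1, 8, 0]
Stage 1 (DELAY): [0, -1, -2, -2, 8, 1, 8] = [0, -1, -2, -2, 8, 1, 8] -> [0, -1, -2, -2, 8, 1, 8]
Stage 2 (ABS): |0|=0, |-1|=1, |-2|=2, |-2|=2, |8|=8, |1|=1, |8|=8 -> [0, 1, 2, 2, 8, 1, 8]
Stage 3 (OFFSET 5): 0+5=5, 1+5=6, 2+5=7, 2+5=7, 8+5=13, 1+5=6, 8+5=13 -> [5, 6, 7, 7, 13, 6, 13]
Stage 4 (CLIP -10 3): clip(5,-10,3)=3, clip(6,-10,3)=3, clip(7,-10,3)=3, clip(7,-10,3)=3, clip(13,-10,3)=3, clip(6,-10,3)=3, clip(13,-10,3)=3 -> [3, 3, 3, 3, 3, 3, 3]
Stage 5 (DIFF): s[0]=3, 3-3=0, 3-3=0, 3-3=0, 3-3=0, 3-3=0, 3-3=0 -> [3, 0, 0, 0, 0, 0, 0]
Output sum: 3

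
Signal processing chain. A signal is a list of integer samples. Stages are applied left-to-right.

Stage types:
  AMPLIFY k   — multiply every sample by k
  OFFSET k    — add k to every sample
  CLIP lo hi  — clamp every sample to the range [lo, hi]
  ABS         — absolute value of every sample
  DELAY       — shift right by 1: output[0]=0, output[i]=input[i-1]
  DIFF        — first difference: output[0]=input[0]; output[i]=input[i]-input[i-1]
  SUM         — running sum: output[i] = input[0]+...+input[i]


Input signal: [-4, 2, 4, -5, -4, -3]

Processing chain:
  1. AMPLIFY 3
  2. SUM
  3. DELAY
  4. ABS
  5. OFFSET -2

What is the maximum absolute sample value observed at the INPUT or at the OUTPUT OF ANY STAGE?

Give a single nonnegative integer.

Input: [-4, 2, 4, -5, -4, -3] (max |s|=5)
Stage 1 (AMPLIFY 3): -4*3=-12, 2*3=6, 4*3=12, -5*3=-15, -4*3=-12, -3*3=-9 -> [-12, 6, 12, -15, -12, -9] (max |s|=15)
Stage 2 (SUM): sum[0..0]=-12, sum[0..1]=-6, sum[0..2]=6, sum[0..3]=-9, sum[0..4]=-21, sum[0..5]=-30 -> [-12, -6, 6, -9, -21, -30] (max |s|=30)
Stage 3 (DELAY): [0, -12, -6, 6, -9, -21] = [0, -12, -6, 6, -9, -21] -> [0, -12, -6, 6, -9, -21] (max |s|=21)
Stage 4 (ABS): |0|=0, |-12|=12, |-6|=6, |6|=6, |-9|=9, |-21|=21 -> [0, 12, 6, 6, 9, 21] (max |s|=21)
Stage 5 (OFFSET -2): 0+-2=-2, 12+-2=10, 6+-2=4, 6+-2=4, 9+-2=7, 21+-2=19 -> [-2, 10, 4, 4, 7, 19] (max |s|=19)
Overall max amplitude: 30

Answer: 30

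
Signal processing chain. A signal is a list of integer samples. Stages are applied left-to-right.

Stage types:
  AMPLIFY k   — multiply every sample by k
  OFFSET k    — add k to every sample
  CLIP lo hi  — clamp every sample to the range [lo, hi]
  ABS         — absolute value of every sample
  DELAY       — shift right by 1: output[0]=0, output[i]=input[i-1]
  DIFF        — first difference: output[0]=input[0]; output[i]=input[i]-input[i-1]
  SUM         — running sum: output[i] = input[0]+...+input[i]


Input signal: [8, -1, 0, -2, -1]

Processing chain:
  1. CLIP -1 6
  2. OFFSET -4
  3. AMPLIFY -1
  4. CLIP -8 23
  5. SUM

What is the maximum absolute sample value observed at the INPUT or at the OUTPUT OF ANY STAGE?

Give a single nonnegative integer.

Answer: 17

Derivation:
Input: [8, -1, 0, -2, -1] (max |s|=8)
Stage 1 (CLIP -1 6): clip(8,-1,6)=6, clip(-1,-1,6)=-1, clip(0,-1,6)=0, clip(-2,-1,6)=-1, clip(-1,-1,6)=-1 -> [6, -1, 0, -1, -1] (max |s|=6)
Stage 2 (OFFSET -4): 6+-4=2, -1+-4=-5, 0+-4=-4, -1+-4=-5, -1+-4=-5 -> [2, -5, -4, -5, -5] (max |s|=5)
Stage 3 (AMPLIFY -1): 2*-1=-2, -5*-1=5, -4*-1=4, -5*-1=5, -5*-1=5 -> [-2, 5, 4, 5, 5] (max |s|=5)
Stage 4 (CLIP -8 23): clip(-2,-8,23)=-2, clip(5,-8,23)=5, clip(4,-8,23)=4, clip(5,-8,23)=5, clip(5,-8,23)=5 -> [-2, 5, 4, 5, 5] (max |s|=5)
Stage 5 (SUM): sum[0..0]=-2, sum[0..1]=3, sum[0..2]=7, sum[0..3]=12, sum[0..4]=17 -> [-2, 3, 7, 12, 17] (max |s|=17)
Overall max amplitude: 17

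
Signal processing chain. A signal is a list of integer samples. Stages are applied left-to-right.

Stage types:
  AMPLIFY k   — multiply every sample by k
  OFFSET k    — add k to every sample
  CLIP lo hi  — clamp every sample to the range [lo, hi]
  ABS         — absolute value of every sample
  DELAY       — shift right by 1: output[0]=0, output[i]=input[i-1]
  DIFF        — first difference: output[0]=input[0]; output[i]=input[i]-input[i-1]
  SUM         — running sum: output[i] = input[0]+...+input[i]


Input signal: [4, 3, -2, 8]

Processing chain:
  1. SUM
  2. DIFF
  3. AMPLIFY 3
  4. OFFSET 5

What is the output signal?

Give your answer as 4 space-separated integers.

Input: [4, 3, -2, 8]
Stage 1 (SUM): sum[0..0]=4, sum[0..1]=7, sum[0..2]=5, sum[0..3]=13 -> [4, 7, 5, 13]
Stage 2 (DIFF): s[0]=4, 7-4=3, 5-7=-2, 13-5=8 -> [4, 3, -2, 8]
Stage 3 (AMPLIFY 3): 4*3=12, 3*3=9, -2*3=-6, 8*3=24 -> [12, 9, -6, 24]
Stage 4 (OFFSET 5): 12+5=17, 9+5=14, -6+5=-1, 24+5=29 -> [17, 14, -1, 29]

Answer: 17 14 -1 29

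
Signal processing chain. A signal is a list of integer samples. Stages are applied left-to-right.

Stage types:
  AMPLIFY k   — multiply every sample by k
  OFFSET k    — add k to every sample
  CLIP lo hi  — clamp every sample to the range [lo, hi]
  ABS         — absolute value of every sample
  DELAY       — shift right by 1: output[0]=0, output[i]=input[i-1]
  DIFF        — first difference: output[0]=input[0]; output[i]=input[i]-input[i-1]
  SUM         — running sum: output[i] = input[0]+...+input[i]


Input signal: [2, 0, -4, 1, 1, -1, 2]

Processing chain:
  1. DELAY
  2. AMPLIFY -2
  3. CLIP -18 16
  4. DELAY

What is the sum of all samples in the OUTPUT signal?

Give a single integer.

Input: [2, 0, -4, 1, 1, -1, 2]
Stage 1 (DELAY): [0, 2, 0, -4, 1, 1, -1] = [0, 2, 0, -4, 1, 1, -1] -> [0, 2, 0, -4, 1, 1, -1]
Stage 2 (AMPLIFY -2): 0*-2=0, 2*-2=-4, 0*-2=0, -4*-2=8, 1*-2=-2, 1*-2=-2, -1*-2=2 -> [0, -4, 0, 8, -2, -2, 2]
Stage 3 (CLIP -18 16): clip(0,-18,16)=0, clip(-4,-18,16)=-4, clip(0,-18,16)=0, clip(8,-18,16)=8, clip(-2,-18,16)=-2, clip(-2,-18,16)=-2, clip(2,-18,16)=2 -> [0, -4, 0, 8, -2, -2, 2]
Stage 4 (DELAY): [0, 0, -4, 0, 8, -2, -2] = [0, 0, -4, 0, 8, -2, -2] -> [0, 0, -4, 0, 8, -2, -2]
Output sum: 0

Answer: 0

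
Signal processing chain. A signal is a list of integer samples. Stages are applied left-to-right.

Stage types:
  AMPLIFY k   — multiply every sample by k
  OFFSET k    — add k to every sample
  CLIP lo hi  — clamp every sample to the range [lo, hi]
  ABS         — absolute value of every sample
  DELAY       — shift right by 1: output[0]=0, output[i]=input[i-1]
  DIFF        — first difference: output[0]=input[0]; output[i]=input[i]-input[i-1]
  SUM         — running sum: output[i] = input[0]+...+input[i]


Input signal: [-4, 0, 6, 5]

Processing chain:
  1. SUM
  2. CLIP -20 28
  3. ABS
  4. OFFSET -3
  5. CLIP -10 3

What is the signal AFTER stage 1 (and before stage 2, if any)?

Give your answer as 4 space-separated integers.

Input: [-4, 0, 6, 5]
Stage 1 (SUM): sum[0..0]=-4, sum[0..1]=-4, sum[0..2]=2, sum[0..3]=7 -> [-4, -4, 2, 7]

Answer: -4 -4 2 7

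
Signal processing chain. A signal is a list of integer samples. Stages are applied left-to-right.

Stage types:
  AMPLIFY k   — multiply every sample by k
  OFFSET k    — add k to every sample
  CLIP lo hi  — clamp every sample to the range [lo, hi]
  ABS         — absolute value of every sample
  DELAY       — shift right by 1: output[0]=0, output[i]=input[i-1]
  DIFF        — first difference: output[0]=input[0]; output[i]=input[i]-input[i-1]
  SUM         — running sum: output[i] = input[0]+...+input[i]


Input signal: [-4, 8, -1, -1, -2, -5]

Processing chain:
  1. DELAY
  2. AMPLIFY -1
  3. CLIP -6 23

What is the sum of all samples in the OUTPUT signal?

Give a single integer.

Input: [-4, 8, -1, -1, -2, -5]
Stage 1 (DELAY): [0, -4, 8, -1, -1, -2] = [0, -4, 8, -1, -1, -2] -> [0, -4, 8, -1, -1, -2]
Stage 2 (AMPLIFY -1): 0*-1=0, -4*-1=4, 8*-1=-8, -1*-1=1, -1*-1=1, -2*-1=2 -> [0, 4, -8, 1, 1, 2]
Stage 3 (CLIP -6 23): clip(0,-6,23)=0, clip(4,-6,23)=4, clip(-8,-6,23)=-6, clip(1,-6,23)=1, clip(1,-6,23)=1, clip(2,-6,23)=2 -> [0, 4, -6, 1, 1, 2]
Output sum: 2

Answer: 2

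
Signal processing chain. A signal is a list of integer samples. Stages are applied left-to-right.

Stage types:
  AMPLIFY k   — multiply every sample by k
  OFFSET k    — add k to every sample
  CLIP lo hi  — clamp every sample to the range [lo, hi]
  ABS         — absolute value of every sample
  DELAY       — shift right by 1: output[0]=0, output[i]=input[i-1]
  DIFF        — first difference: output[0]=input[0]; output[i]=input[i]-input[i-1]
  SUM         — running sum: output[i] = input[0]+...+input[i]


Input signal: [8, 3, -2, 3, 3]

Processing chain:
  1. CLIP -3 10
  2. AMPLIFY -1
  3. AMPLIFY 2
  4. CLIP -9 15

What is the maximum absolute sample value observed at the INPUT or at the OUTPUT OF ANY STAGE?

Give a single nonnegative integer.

Input: [8, 3, -2, 3, 3] (max |s|=8)
Stage 1 (CLIP -3 10): clip(8,-3,10)=8, clip(3,-3,10)=3, clip(-2,-3,10)=-2, clip(3,-3,10)=3, clip(3,-3,10)=3 -> [8, 3, -2, 3, 3] (max |s|=8)
Stage 2 (AMPLIFY -1): 8*-1=-8, 3*-1=-3, -2*-1=2, 3*-1=-3, 3*-1=-3 -> [-8, -3, 2, -3, -3] (max |s|=8)
Stage 3 (AMPLIFY 2): -8*2=-16, -3*2=-6, 2*2=4, -3*2=-6, -3*2=-6 -> [-16, -6, 4, -6, -6] (max |s|=16)
Stage 4 (CLIP -9 15): clip(-16,-9,15)=-9, clip(-6,-9,15)=-6, clip(4,-9,15)=4, clip(-6,-9,15)=-6, clip(-6,-9,15)=-6 -> [-9, -6, 4, -6, -6] (max |s|=9)
Overall max amplitude: 16

Answer: 16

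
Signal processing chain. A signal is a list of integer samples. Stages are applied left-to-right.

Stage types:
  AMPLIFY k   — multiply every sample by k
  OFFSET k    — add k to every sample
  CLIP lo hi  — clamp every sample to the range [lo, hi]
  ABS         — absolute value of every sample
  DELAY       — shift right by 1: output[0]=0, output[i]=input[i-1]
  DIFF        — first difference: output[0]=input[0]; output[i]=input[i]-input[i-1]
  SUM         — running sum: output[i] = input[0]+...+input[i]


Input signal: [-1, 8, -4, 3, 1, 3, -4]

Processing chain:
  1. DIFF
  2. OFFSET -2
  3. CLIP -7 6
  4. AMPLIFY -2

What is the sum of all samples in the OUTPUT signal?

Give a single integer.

Input: [-1, 8, -4, 3, 1, 3, -4]
Stage 1 (DIFF): s[0]=-1, 8--1=9, -4-8=-12, 3--4=7, 1-3=-2, 3-1=2, -4-3=-7 -> [-1, 9, -12, 7, -2, 2, -7]
Stage 2 (OFFSET -2): -1+-2=-3, 9+-2=7, -12+-2=-14, 7+-2=5, -2+-2=-4, 2+-2=0, -7+-2=-9 -> [-3, 7, -14, 5, -4, 0, -9]
Stage 3 (CLIP -7 6): clip(-3,-7,6)=-3, clip(7,-7,6)=6, clip(-14,-7,6)=-7, clip(5,-7,6)=5, clip(-4,-7,6)=-4, clip(0,-7,6)=0, clip(-9,-7,6)=-7 -> [-3, 6, -7, 5, -4, 0, -7]
Stage 4 (AMPLIFY -2): -3*-2=6, 6*-2=-12, -7*-2=14, 5*-2=-10, -4*-2=8, 0*-2=0, -7*-2=14 -> [6, -12, 14, -10, 8, 0, 14]
Output sum: 20

Answer: 20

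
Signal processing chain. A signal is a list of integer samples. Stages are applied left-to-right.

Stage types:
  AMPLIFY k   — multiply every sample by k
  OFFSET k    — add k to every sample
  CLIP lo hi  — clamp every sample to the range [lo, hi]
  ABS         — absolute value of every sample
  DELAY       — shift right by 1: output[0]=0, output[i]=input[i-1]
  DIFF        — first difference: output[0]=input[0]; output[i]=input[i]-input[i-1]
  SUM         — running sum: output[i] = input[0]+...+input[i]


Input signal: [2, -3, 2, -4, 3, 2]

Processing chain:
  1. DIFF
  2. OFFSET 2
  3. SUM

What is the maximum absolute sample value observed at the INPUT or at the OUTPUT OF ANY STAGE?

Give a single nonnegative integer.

Input: [2, -3, 2, -4, 3, 2] (max |s|=4)
Stage 1 (DIFF): s[0]=2, -3-2=-5, 2--3=5, -4-2=-6, 3--4=7, 2-3=-1 -> [2, -5, 5, -6, 7, -1] (max |s|=7)
Stage 2 (OFFSET 2): 2+2=4, -5+2=-3, 5+2=7, -6+2=-4, 7+2=9, -1+2=1 -> [4, -3, 7, -4, 9, 1] (max |s|=9)
Stage 3 (SUM): sum[0..0]=4, sum[0..1]=1, sum[0..2]=8, sum[0..3]=4, sum[0..4]=13, sum[0..5]=14 -> [4, 1, 8, 4, 13, 14] (max |s|=14)
Overall max amplitude: 14

Answer: 14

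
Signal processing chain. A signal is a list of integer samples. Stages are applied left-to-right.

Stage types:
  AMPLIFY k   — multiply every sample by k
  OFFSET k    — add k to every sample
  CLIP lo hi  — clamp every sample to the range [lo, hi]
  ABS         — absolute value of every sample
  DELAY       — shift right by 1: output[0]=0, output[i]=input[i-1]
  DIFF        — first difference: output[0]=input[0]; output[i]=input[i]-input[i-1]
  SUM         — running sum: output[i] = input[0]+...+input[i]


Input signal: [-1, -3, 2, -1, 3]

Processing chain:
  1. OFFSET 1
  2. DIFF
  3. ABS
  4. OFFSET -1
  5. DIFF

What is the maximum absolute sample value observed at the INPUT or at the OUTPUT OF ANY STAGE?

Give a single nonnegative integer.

Answer: 5

Derivation:
Input: [-1, -3, 2, -1, 3] (max |s|=3)
Stage 1 (OFFSET 1): -1+1=0, -3+1=-2, 2+1=3, -1+1=0, 3+1=4 -> [0, -2, 3, 0, 4] (max |s|=4)
Stage 2 (DIFF): s[0]=0, -2-0=-2, 3--2=5, 0-3=-3, 4-0=4 -> [0, -2, 5, -3, 4] (max |s|=5)
Stage 3 (ABS): |0|=0, |-2|=2, |5|=5, |-3|=3, |4|=4 -> [0, 2, 5, 3, 4] (max |s|=5)
Stage 4 (OFFSET -1): 0+-1=-1, 2+-1=1, 5+-1=4, 3+-1=2, 4+-1=3 -> [-1, 1, 4, 2, 3] (max |s|=4)
Stage 5 (DIFF): s[0]=-1, 1--1=2, 4-1=3, 2-4=-2, 3-2=1 -> [-1, 2, 3, -2, 1] (max |s|=3)
Overall max amplitude: 5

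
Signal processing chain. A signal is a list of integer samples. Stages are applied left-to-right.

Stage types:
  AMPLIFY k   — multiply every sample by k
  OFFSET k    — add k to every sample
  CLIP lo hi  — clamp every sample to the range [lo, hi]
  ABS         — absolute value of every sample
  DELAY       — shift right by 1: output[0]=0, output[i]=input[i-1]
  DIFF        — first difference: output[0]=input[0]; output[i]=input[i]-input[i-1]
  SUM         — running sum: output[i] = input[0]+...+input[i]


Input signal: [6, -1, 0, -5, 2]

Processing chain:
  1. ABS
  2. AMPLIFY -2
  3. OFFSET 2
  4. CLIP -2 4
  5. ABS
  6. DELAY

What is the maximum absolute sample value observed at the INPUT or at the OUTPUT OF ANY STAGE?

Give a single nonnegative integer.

Answer: 12

Derivation:
Input: [6, -1, 0, -5, 2] (max |s|=6)
Stage 1 (ABS): |6|=6, |-1|=1, |0|=0, |-5|=5, |2|=2 -> [6, 1, 0, 5, 2] (max |s|=6)
Stage 2 (AMPLIFY -2): 6*-2=-12, 1*-2=-2, 0*-2=0, 5*-2=-10, 2*-2=-4 -> [-12, -2, 0, -10, -4] (max |s|=12)
Stage 3 (OFFSET 2): -12+2=-10, -2+2=0, 0+2=2, -10+2=-8, -4+2=-2 -> [-10, 0, 2, -8, -2] (max |s|=10)
Stage 4 (CLIP -2 4): clip(-10,-2,4)=-2, clip(0,-2,4)=0, clip(2,-2,4)=2, clip(-8,-2,4)=-2, clip(-2,-2,4)=-2 -> [-2, 0, 2, -2, -2] (max |s|=2)
Stage 5 (ABS): |-2|=2, |0|=0, |2|=2, |-2|=2, |-2|=2 -> [2, 0, 2, 2, 2] (max |s|=2)
Stage 6 (DELAY): [0, 2, 0, 2, 2] = [0, 2, 0, 2, 2] -> [0, 2, 0, 2, 2] (max |s|=2)
Overall max amplitude: 12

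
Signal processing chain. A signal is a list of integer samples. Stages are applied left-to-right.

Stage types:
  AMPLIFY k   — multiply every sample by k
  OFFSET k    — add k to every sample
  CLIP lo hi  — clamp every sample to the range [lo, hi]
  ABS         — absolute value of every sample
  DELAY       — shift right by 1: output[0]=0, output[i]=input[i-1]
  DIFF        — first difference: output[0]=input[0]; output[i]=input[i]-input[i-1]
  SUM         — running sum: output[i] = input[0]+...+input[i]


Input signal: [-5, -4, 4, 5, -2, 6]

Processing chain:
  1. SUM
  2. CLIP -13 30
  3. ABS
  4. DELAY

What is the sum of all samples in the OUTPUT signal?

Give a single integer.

Answer: 21

Derivation:
Input: [-5, -4, 4, 5, -2, 6]
Stage 1 (SUM): sum[0..0]=-5, sum[0..1]=-9, sum[0..2]=-5, sum[0..3]=0, sum[0..4]=-2, sum[0..5]=4 -> [-5, -9, -5, 0, -2, 4]
Stage 2 (CLIP -13 30): clip(-5,-13,30)=-5, clip(-9,-13,30)=-9, clip(-5,-13,30)=-5, clip(0,-13,30)=0, clip(-2,-13,30)=-2, clip(4,-13,30)=4 -> [-5, -9, -5, 0, -2, 4]
Stage 3 (ABS): |-5|=5, |-9|=9, |-5|=5, |0|=0, |-2|=2, |4|=4 -> [5, 9, 5, 0, 2, 4]
Stage 4 (DELAY): [0, 5, 9, 5, 0, 2] = [0, 5, 9, 5, 0, 2] -> [0, 5, 9, 5, 0, 2]
Output sum: 21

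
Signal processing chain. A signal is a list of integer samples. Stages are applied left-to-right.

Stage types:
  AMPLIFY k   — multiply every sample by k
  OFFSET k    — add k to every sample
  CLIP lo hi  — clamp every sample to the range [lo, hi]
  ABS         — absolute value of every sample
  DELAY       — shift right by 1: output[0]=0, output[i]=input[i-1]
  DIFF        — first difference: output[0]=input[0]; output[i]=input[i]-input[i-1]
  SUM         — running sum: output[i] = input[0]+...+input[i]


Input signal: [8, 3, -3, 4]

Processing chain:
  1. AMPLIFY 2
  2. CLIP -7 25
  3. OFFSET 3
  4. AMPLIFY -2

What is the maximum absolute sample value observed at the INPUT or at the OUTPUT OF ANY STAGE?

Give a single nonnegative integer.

Answer: 38

Derivation:
Input: [8, 3, -3, 4] (max |s|=8)
Stage 1 (AMPLIFY 2): 8*2=16, 3*2=6, -3*2=-6, 4*2=8 -> [16, 6, -6, 8] (max |s|=16)
Stage 2 (CLIP -7 25): clip(16,-7,25)=16, clip(6,-7,25)=6, clip(-6,-7,25)=-6, clip(8,-7,25)=8 -> [16, 6, -6, 8] (max |s|=16)
Stage 3 (OFFSET 3): 16+3=19, 6+3=9, -6+3=-3, 8+3=11 -> [19, 9, -3, 11] (max |s|=19)
Stage 4 (AMPLIFY -2): 19*-2=-38, 9*-2=-18, -3*-2=6, 11*-2=-22 -> [-38, -18, 6, -22] (max |s|=38)
Overall max amplitude: 38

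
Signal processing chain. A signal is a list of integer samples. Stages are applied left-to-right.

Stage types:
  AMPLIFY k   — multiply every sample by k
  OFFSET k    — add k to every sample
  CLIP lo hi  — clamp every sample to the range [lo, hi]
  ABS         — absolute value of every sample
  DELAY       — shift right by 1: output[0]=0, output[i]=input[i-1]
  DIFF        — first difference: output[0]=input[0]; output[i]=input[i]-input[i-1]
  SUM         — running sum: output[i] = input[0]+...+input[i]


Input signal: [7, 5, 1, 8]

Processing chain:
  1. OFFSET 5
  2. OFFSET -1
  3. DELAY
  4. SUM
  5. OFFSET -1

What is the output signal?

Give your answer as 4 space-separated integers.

Input: [7, 5, 1, 8]
Stage 1 (OFFSET 5): 7+5=12, 5+5=10, 1+5=6, 8+5=13 -> [12, 10, 6, 13]
Stage 2 (OFFSET -1): 12+-1=11, 10+-1=9, 6+-1=5, 13+-1=12 -> [11, 9, 5, 12]
Stage 3 (DELAY): [0, 11, 9, 5] = [0, 11, 9, 5] -> [0, 11, 9, 5]
Stage 4 (SUM): sum[0..0]=0, sum[0..1]=11, sum[0..2]=20, sum[0..3]=25 -> [0, 11, 20, 25]
Stage 5 (OFFSET -1): 0+-1=-1, 11+-1=10, 20+-1=19, 25+-1=24 -> [-1, 10, 19, 24]

Answer: -1 10 19 24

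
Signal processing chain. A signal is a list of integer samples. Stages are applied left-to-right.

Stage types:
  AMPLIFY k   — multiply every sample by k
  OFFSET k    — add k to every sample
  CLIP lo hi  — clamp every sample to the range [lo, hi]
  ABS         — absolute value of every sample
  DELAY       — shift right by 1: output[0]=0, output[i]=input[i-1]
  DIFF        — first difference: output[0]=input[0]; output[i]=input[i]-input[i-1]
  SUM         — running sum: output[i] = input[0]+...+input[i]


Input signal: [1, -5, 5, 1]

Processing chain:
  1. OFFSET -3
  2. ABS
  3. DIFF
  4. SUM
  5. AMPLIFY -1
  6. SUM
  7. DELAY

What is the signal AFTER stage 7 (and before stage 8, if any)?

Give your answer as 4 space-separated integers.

Answer: 0 -2 -10 -12

Derivation:
Input: [1, -5, 5, 1]
Stage 1 (OFFSET -3): 1+-3=-2, -5+-3=-8, 5+-3=2, 1+-3=-2 -> [-2, -8, 2, -2]
Stage 2 (ABS): |-2|=2, |-8|=8, |2|=2, |-2|=2 -> [2, 8, 2, 2]
Stage 3 (DIFF): s[0]=2, 8-2=6, 2-8=-6, 2-2=0 -> [2, 6, -6, 0]
Stage 4 (SUM): sum[0..0]=2, sum[0..1]=8, sum[0..2]=2, sum[0..3]=2 -> [2, 8, 2, 2]
Stage 5 (AMPLIFY -1): 2*-1=-2, 8*-1=-8, 2*-1=-2, 2*-1=-2 -> [-2, -8, -2, -2]
Stage 6 (SUM): sum[0..0]=-2, sum[0..1]=-10, sum[0..2]=-12, sum[0..3]=-14 -> [-2, -10, -12, -14]
Stage 7 (DELAY): [0, -2, -10, -12] = [0, -2, -10, -12] -> [0, -2, -10, -12]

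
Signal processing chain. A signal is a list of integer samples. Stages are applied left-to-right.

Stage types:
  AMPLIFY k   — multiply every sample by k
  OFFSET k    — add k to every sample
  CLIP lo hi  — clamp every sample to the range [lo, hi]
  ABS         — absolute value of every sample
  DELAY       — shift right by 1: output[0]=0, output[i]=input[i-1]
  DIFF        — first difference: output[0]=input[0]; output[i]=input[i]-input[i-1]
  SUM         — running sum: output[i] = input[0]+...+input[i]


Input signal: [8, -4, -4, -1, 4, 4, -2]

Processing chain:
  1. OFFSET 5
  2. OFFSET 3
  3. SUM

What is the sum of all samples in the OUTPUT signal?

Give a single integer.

Answer: 250

Derivation:
Input: [8, -4, -4, -1, 4, 4, -2]
Stage 1 (OFFSET 5): 8+5=13, -4+5=1, -4+5=1, -1+5=4, 4+5=9, 4+5=9, -2+5=3 -> [13, 1, 1, 4, 9, 9, 3]
Stage 2 (OFFSET 3): 13+3=16, 1+3=4, 1+3=4, 4+3=7, 9+3=12, 9+3=12, 3+3=6 -> [16, 4, 4, 7, 12, 12, 6]
Stage 3 (SUM): sum[0..0]=16, sum[0..1]=20, sum[0..2]=24, sum[0..3]=31, sum[0..4]=43, sum[0..5]=55, sum[0..6]=61 -> [16, 20, 24, 31, 43, 55, 61]
Output sum: 250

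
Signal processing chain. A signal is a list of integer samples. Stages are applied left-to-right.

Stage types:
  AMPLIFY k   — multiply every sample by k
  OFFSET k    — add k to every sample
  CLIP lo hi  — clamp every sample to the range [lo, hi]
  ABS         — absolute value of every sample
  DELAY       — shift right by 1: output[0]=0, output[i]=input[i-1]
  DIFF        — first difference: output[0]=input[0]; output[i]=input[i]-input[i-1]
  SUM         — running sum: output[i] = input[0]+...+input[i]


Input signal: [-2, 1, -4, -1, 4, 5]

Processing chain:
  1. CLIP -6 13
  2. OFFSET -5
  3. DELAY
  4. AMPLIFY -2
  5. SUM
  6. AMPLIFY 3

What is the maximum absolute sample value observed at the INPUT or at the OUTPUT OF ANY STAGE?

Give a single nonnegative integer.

Input: [-2, 1, -4, -1, 4, 5] (max |s|=5)
Stage 1 (CLIP -6 13): clip(-2,-6,13)=-2, clip(1,-6,13)=1, clip(-4,-6,13)=-4, clip(-1,-6,13)=-1, clip(4,-6,13)=4, clip(5,-6,13)=5 -> [-2, 1, -4, -1, 4, 5] (max |s|=5)
Stage 2 (OFFSET -5): -2+-5=-7, 1+-5=-4, -4+-5=-9, -1+-5=-6, 4+-5=-1, 5+-5=0 -> [-7, -4, -9, -6, -1, 0] (max |s|=9)
Stage 3 (DELAY): [0, -7, -4, -9, -6, -1] = [0, -7, -4, -9, -6, -1] -> [0, -7, -4, -9, -6, -1] (max |s|=9)
Stage 4 (AMPLIFY -2): 0*-2=0, -7*-2=14, -4*-2=8, -9*-2=18, -6*-2=12, -1*-2=2 -> [0, 14, 8, 18, 12, 2] (max |s|=18)
Stage 5 (SUM): sum[0..0]=0, sum[0..1]=14, sum[0..2]=22, sum[0..3]=40, sum[0..4]=52, sum[0..5]=54 -> [0, 14, 22, 40, 52, 54] (max |s|=54)
Stage 6 (AMPLIFY 3): 0*3=0, 14*3=42, 22*3=66, 40*3=120, 52*3=156, 54*3=162 -> [0, 42, 66, 120, 156, 162] (max |s|=162)
Overall max amplitude: 162

Answer: 162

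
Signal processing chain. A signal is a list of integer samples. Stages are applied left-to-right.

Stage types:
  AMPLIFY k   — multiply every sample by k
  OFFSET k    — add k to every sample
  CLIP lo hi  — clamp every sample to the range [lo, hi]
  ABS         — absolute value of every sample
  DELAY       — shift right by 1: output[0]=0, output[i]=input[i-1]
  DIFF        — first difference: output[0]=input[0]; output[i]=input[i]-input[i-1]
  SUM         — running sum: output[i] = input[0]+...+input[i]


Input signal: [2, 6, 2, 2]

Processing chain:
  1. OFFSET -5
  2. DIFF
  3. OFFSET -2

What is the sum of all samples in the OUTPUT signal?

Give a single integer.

Input: [2, 6, 2, 2]
Stage 1 (OFFSET -5): 2+-5=-3, 6+-5=1, 2+-5=-3, 2+-5=-3 -> [-3, 1, -3, -3]
Stage 2 (DIFF): s[0]=-3, 1--3=4, -3-1=-4, -3--3=0 -> [-3, 4, -4, 0]
Stage 3 (OFFSET -2): -3+-2=-5, 4+-2=2, -4+-2=-6, 0+-2=-2 -> [-5, 2, -6, -2]
Output sum: -11

Answer: -11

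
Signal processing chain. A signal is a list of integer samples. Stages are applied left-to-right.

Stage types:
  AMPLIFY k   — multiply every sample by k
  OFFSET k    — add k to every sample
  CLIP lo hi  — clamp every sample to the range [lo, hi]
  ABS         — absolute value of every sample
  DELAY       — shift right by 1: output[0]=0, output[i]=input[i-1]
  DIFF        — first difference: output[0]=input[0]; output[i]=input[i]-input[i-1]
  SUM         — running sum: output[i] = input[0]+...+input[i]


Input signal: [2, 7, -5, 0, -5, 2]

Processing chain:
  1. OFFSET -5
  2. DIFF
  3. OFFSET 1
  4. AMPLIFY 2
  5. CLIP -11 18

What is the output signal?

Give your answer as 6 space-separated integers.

Input: [2, 7, -5, 0, -5, 2]
Stage 1 (OFFSET -5): 2+-5=-3, 7+-5=2, -5+-5=-10, 0+-5=-5, -5+-5=-10, 2+-5=-3 -> [-3, 2, -10, -5, -10, -3]
Stage 2 (DIFF): s[0]=-3, 2--3=5, -10-2=-12, -5--10=5, -10--5=-5, -3--10=7 -> [-3, 5, -12, 5, -5, 7]
Stage 3 (OFFSET 1): -3+1=-2, 5+1=6, -12+1=-11, 5+1=6, -5+1=-4, 7+1=8 -> [-2, 6, -11, 6, -4, 8]
Stage 4 (AMPLIFY 2): -2*2=-4, 6*2=12, -11*2=-22, 6*2=12, -4*2=-8, 8*2=16 -> [-4, 12, -22, 12, -8, 16]
Stage 5 (CLIP -11 18): clip(-4,-11,18)=-4, clip(12,-11,18)=12, clip(-22,-11,18)=-11, clip(12,-11,18)=12, clip(-8,-11,18)=-8, clip(16,-11,18)=16 -> [-4, 12, -11, 12, -8, 16]

Answer: -4 12 -11 12 -8 16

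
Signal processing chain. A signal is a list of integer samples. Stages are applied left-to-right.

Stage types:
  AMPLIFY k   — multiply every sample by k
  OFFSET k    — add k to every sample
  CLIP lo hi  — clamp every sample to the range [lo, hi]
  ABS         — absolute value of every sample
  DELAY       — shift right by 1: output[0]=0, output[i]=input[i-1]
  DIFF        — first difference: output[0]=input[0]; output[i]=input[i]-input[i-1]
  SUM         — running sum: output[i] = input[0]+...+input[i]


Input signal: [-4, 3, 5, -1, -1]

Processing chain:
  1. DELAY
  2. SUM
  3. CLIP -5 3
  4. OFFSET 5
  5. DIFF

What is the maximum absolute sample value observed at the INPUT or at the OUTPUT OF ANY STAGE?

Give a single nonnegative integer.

Input: [-4, 3, 5, -1, -1] (max |s|=5)
Stage 1 (DELAY): [0, -4, 3, 5, -1] = [0, -4, 3, 5, -1] -> [0, -4, 3, 5, -1] (max |s|=5)
Stage 2 (SUM): sum[0..0]=0, sum[0..1]=-4, sum[0..2]=-1, sum[0..3]=4, sum[0..4]=3 -> [0, -4, -1, 4, 3] (max |s|=4)
Stage 3 (CLIP -5 3): clip(0,-5,3)=0, clip(-4,-5,3)=-4, clip(-1,-5,3)=-1, clip(4,-5,3)=3, clip(3,-5,3)=3 -> [0, -4, -1, 3, 3] (max |s|=4)
Stage 4 (OFFSET 5): 0+5=5, -4+5=1, -1+5=4, 3+5=8, 3+5=8 -> [5, 1, 4, 8, 8] (max |s|=8)
Stage 5 (DIFF): s[0]=5, 1-5=-4, 4-1=3, 8-4=4, 8-8=0 -> [5, -4, 3, 4, 0] (max |s|=5)
Overall max amplitude: 8

Answer: 8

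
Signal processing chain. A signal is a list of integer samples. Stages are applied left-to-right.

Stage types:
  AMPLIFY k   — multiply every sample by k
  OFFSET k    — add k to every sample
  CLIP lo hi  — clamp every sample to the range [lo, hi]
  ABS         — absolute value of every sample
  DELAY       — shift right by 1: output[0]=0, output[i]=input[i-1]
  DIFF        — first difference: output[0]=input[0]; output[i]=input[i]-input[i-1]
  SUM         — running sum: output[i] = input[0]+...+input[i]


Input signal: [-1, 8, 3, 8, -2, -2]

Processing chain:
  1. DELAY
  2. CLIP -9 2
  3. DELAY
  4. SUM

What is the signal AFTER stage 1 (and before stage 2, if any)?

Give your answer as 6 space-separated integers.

Answer: 0 -1 8 3 8 -2

Derivation:
Input: [-1, 8, 3, 8, -2, -2]
Stage 1 (DELAY): [0, -1, 8, 3, 8, -2] = [0, -1, 8, 3, 8, -2] -> [0, -1, 8, 3, 8, -2]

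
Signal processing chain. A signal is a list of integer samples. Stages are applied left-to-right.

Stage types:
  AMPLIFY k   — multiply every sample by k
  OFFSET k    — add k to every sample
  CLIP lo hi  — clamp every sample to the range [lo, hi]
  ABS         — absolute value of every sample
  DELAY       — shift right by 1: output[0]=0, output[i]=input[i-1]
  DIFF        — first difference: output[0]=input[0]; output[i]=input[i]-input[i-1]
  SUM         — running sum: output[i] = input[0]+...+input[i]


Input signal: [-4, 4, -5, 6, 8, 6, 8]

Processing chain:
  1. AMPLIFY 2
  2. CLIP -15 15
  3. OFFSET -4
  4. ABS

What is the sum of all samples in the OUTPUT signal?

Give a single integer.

Answer: 68

Derivation:
Input: [-4, 4, -5, 6, 8, 6, 8]
Stage 1 (AMPLIFY 2): -4*2=-8, 4*2=8, -5*2=-10, 6*2=12, 8*2=16, 6*2=12, 8*2=16 -> [-8, 8, -10, 12, 16, 12, 16]
Stage 2 (CLIP -15 15): clip(-8,-15,15)=-8, clip(8,-15,15)=8, clip(-10,-15,15)=-10, clip(12,-15,15)=12, clip(16,-15,15)=15, clip(12,-15,15)=12, clip(16,-15,15)=15 -> [-8, 8, -10, 12, 15, 12, 15]
Stage 3 (OFFSET -4): -8+-4=-12, 8+-4=4, -10+-4=-14, 12+-4=8, 15+-4=11, 12+-4=8, 15+-4=11 -> [-12, 4, -14, 8, 11, 8, 11]
Stage 4 (ABS): |-12|=12, |4|=4, |-14|=14, |8|=8, |11|=11, |8|=8, |11|=11 -> [12, 4, 14, 8, 11, 8, 11]
Output sum: 68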